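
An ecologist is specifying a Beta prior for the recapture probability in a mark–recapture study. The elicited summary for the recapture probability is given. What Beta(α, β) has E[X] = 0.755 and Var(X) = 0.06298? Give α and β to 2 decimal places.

α = 1.46, β = 0.47

Let s = α+β. The Beta variance is μ(1−μ)/(s+1).
So s+1 = μ(1−μ)/σ² = (0.755×0.245)/0.06298 = 0.184975/0.06298 = 2.9370, giving s = 1.9370.
Then α = μs = 0.755×1.9370 = 1.46 and β = (1−μ)s = 0.245×1.9370 = 0.47.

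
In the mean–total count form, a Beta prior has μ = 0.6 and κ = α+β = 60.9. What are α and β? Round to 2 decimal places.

Split κ in proportion μ : (1−μ): α = 0.6·60.9 = 36.54, β = 60.9 − 36.54 = 24.36.

α = 36.54, β = 24.36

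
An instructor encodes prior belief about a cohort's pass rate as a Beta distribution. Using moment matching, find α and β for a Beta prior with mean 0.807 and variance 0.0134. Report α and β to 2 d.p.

α = 8.57, β = 2.05

By moment matching, α+β = μ(1−μ)/σ² − 1 = (0.807·0.193)/0.0134 − 1 = 11.6232 − 1 = 10.6232.
Since α/(α+β) = μ, α = 0.807·10.6232 = 8.57 and β = 0.193·10.6232 = 2.05.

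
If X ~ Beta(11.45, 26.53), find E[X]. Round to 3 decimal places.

0.301

The Beta mean is α/(α+β) = 11.45/(11.45+26.53) = 0.301.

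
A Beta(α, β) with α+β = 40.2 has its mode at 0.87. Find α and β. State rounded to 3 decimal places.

α = 34.234, β = 5.966

Since the density peak of Beta(α,β) is at (α−1)/(α+β−2),
α = 1 + 0.87(40.2−2) = 34.234 and β = 40.2 − 34.234 = 5.966.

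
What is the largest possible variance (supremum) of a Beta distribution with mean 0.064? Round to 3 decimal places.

0.060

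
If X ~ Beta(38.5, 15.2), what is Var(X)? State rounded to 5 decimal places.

0.00371

μ = 38.5/53.7 = 0.716946; Var = μ(1−μ)/(α+β+1) = 0.2029344/54.7 = 0.00371.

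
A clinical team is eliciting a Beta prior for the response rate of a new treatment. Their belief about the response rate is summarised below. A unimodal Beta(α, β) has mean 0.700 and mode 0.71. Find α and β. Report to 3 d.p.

α = 29.400, β = 12.600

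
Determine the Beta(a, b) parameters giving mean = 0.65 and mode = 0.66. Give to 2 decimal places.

a = 20.80, b = 11.20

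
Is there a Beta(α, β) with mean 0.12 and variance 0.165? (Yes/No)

For any Beta, Var(X) < E[X]·(1−E[X]).
Here μ(1−μ) = 0.12×0.88 = 0.1056, and 0.165 ≥ 0.1056.

No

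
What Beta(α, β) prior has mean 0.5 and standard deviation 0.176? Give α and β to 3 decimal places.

α = 3.535, β = 3.535

σ² = 0.176² = 0.030976.
With s = α+β, Var = μ(1−μ)/(s+1), so s+1 = (0.5×0.5)/0.030976 = 8.0708 and s = 7.0708.
α = μs = 3.535, β = (1−μ)s = 3.535.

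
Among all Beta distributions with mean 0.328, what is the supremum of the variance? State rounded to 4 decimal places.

0.2204

For fixed mean μ the Beta variance is μ(1−μ)/(α+β+1), increasing as α+β decreases.
Its least upper bound (not attained) is μ(1−μ) = 0.328·0.672 = 0.2204.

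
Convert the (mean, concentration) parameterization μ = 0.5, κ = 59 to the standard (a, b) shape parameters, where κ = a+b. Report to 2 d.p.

Split κ in proportion μ : (1−μ): a = 0.5·59 = 29.50, b = 59 − 29.50 = 29.50.

a = 29.50, b = 29.50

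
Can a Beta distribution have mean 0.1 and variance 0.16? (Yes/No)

No

For any Beta, Var(X) < E[X]·(1−E[X]).
Here μ(1−μ) = 0.1×0.9 = 0.09, and 0.16 ≥ 0.09.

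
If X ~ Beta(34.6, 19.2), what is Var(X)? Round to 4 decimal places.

α+β = 53.8 and αβ = 664.32, so Var = αβ/[(α+β)²(α+β+1)] = 664.32/158615.312 = 0.0042.

0.0042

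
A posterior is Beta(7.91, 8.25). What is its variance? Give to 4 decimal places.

0.0146

Var = αβ/[(α+β)²(α+β+1)] = (7.91×8.25)/(16.16²×17.16) = 65.2575/4481.258496 = 0.0146.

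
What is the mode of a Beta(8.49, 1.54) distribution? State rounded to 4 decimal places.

0.9328

With α,β > 1, mode = (α−1)/(α+β−2) = 7.49/8.03 = 0.9328.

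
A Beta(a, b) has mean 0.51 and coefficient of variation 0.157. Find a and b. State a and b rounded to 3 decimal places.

a = 19.369, b = 18.610

σ = CV·μ = 0.157×0.51 = 0.08007, so σ² = 0.006411.
s+1 = μ(1−μ)/σ² = 0.2499/0.006411 = 38.9786, so s = a+b = 37.9786.
a = μs = 19.369, b = (1−μ)s = 18.610.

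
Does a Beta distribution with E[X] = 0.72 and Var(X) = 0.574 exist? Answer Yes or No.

For any Beta, Var(X) < E[X]·(1−E[X]).
Here μ(1−μ) = 0.72×0.28 = 0.2016, and 0.574 ≥ 0.2016.

No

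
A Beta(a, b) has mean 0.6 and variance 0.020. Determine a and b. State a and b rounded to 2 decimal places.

By moment matching, a+b = μ(1−μ)/σ² − 1 = (0.6·0.4)/0.020 − 1 = 12.0000 − 1 = 11.0000.
Since a/(a+b) = μ, a = 0.6·11.0000 = 6.60 and b = 0.4·11.0000 = 4.40.

a = 6.60, b = 4.40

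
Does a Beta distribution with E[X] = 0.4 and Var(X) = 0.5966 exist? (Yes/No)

For any Beta, Var(X) < E[X]·(1−E[X]).
Here μ(1−μ) = 0.4×0.6 = 0.24, and 0.5966 ≥ 0.24.

No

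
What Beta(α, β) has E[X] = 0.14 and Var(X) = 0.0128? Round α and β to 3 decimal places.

Let s = α+β. The Beta variance is μ(1−μ)/(s+1).
So s+1 = μ(1−μ)/σ² = (0.14×0.86)/0.0128 = 0.1204/0.0128 = 9.4062, giving s = 8.4062.
Then α = μs = 0.14×8.4062 = 1.177 and β = (1−μ)s = 0.86×8.4062 = 7.229.

α = 1.177, β = 7.229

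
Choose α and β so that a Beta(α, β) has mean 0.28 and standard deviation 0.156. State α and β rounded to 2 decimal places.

α = 2.04, β = 5.24

First σ² = 0.024336. Setting α = μn, β = (1−μ)n with n = α+β,
μ(1−μ)/(n+1) = 0.024336 ⇒ n+1 = 0.2016/0.024336 = 8.2840 ⇒ n = 7.2840.
Hence α = 0.28×7.2840 = 2.04, β = 0.72×7.2840 = 5.24.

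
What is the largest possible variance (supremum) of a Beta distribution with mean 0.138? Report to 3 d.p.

0.119

For fixed mean μ the Beta variance is μ(1−μ)/(α+β+1), increasing as α+β decreases.
Its least upper bound (not attained) is μ(1−μ) = 0.138·0.862 = 0.119.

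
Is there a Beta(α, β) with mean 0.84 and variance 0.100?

Yes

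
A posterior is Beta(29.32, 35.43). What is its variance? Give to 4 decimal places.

0.0038

α+β = 64.75 and αβ = 1038.8076, so Var = αβ/[(α+β)²(α+β+1)] = 1038.8076/275660.984375 = 0.0038.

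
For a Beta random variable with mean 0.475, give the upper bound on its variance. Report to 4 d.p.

For fixed mean μ the Beta variance is μ(1−μ)/(α+β+1), increasing as α+β decreases.
Its least upper bound (not attained) is μ(1−μ) = 0.475·0.525 = 0.2494.

0.2494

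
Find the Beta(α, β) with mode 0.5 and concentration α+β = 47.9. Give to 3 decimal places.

α = 23.950, β = 23.950

For α,β>1 the mode is (α−1)/(α+β−2), so α = mode·(κ−2)+1 = 0.5×45.9+1 = 23.950.
And β = (1−mode)·(κ−2)+1 = 0.5×45.9+1 = 23.950.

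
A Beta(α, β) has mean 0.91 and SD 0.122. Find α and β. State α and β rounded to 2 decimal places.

α = 4.10, β = 0.41

σ² = 0.122² = 0.014884.
With s = α+β, Var = μ(1−μ)/(s+1), so s+1 = (0.91×0.09)/0.014884 = 5.5026 and s = 4.5026.
α = μs = 4.10, β = (1−μ)s = 0.41.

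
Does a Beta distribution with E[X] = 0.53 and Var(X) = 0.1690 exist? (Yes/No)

For any Beta, Var(X) < E[X]·(1−E[X]).
Here μ(1−μ) = 0.53×0.47 = 0.2491, and 0.1690 < 0.2491.

Yes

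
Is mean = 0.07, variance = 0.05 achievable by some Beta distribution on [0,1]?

Yes

The Beta variance bound is σ² < μ(1−μ).
Here μ(1−μ) = 0.07×0.93 = 0.0651, and 0.05 < 0.0651.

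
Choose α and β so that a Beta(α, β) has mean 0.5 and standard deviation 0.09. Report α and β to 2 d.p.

α = 14.93, β = 14.93

Variance = 0.09² = 0.0081. The moment-matching identity α+β = μ(1−μ)/Var − 1 gives
α+β = 0.25/0.0081 − 1 = 29.8642, so α = μ·29.8642 = 14.93 and β = (1−μ)·29.8642 = 14.93.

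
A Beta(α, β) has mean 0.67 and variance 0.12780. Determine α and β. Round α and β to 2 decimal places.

α = 0.49, β = 0.24

Write ν = α+β; then α = μν and Var = μ(1−μ)/(ν+1).
ν = μ(1−μ)/Var − 1 = 0.2211/0.12780 − 1 = 0.7300.
α = 0.67·0.7300 = 0.49, β = 0.33·0.7300 = 0.24.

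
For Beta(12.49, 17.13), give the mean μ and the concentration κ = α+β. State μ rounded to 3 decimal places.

μ = 0.422, κ = 29.62

κ = α+β = 12.49+17.13 = 29.62; μ = α/κ = 12.49/29.62 = 0.422.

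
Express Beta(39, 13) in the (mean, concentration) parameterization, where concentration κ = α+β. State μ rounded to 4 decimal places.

μ = 0.7500, κ = 52

κ = α+β = 39+13 = 52; μ = α/κ = 39/52 = 0.7500.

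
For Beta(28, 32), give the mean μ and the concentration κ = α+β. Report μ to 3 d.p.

μ = 0.467, κ = 60

κ = α+β = 28+32 = 60; μ = α/κ = 28/60 = 0.467.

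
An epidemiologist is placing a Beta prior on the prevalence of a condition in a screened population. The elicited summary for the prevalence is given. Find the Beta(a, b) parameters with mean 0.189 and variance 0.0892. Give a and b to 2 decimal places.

Write ν = a+b; then a = μν and Var = μ(1−μ)/(ν+1).
ν = μ(1−μ)/Var − 1 = 0.153279/0.0892 − 1 = 0.7184.
a = 0.189·0.7184 = 0.14, b = 0.811·0.7184 = 0.58.

a = 0.14, b = 0.58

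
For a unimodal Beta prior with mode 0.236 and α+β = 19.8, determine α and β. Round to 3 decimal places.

α = 5.201, β = 14.599

For α,β>1 the mode is (α−1)/(α+β−2), so α = mode·(κ−2)+1 = 0.236×17.8+1 = 5.201.
And β = (1−mode)·(κ−2)+1 = 0.764×17.8+1 = 14.599.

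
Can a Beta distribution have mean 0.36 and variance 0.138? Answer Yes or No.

A Beta with mean μ has variance μ(1−μ)/(α+β+1) < μ(1−μ).
Here μ(1−μ) = 0.36×0.64 = 0.2304, and 0.138 < 0.2304.

Yes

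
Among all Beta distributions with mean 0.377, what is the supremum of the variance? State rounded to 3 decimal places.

0.235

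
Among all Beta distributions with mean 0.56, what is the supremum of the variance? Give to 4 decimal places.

For fixed mean μ the Beta variance is μ(1−μ)/(α+β+1), increasing as α+β decreases.
Its least upper bound (not attained) is μ(1−μ) = 0.56·0.44 = 0.2464.

0.2464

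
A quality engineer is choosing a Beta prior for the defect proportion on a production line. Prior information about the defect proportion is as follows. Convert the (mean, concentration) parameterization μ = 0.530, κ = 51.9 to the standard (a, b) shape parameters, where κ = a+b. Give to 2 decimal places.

a = 27.51, b = 24.39

a = μκ = 0.530×51.9 = 27.51 and b = (1−μ)κ = 0.470×51.9 = 24.39.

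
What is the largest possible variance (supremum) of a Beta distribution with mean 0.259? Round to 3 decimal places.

0.192

For fixed mean μ the Beta variance is μ(1−μ)/(α+β+1), increasing as α+β decreases.
Its least upper bound (not attained) is μ(1−μ) = 0.259·0.741 = 0.192.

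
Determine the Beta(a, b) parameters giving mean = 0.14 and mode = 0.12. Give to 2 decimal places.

a = 5.32, b = 32.68

Let s = a+b. Mean gives a = μs = 0.14s; mode gives (a−1)/(s−2) = 0.12.
Substituting: 0.14s − 1 = 0.12(s−2) = 0.12s − 0.24, so 0.02s = 0.76 and s = 38.0000.
Then a = 0.14×38.0000 = 5.32 and b = s−a = 32.68.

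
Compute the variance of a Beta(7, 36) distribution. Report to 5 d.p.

0.00310

α+β = 43 and αβ = 252, so Var = αβ/[(α+β)²(α+β+1)] = 252/81356 = 0.00310.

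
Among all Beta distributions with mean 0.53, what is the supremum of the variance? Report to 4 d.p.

Var = μ(1−μ)/(α+β+1), which approaches μ(1−μ) as α+β → 0.
So the supremum is μ(1−μ) = 0.53×0.47 = 0.2491.

0.2491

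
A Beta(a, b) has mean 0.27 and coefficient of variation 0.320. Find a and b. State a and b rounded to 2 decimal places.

Var = (CV·μ)² = (0.320×0.27)² = 0.007465.
a+b = μ(1−μ)/Var − 1 = 0.1971/0.007465 − 1 = 25.4034.
Thus a = 0.27·25.4034 = 6.86 and b = 0.73·25.4034 = 18.54.

a = 6.86, b = 18.54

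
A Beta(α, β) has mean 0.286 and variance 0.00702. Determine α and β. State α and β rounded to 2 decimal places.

By moment matching, α+β = μ(1−μ)/σ² − 1 = (0.286·0.714)/0.00702 − 1 = 29.0889 − 1 = 28.0889.
Since α/(α+β) = μ, α = 0.286·28.0889 = 8.03 and β = 0.714·28.0889 = 20.06.

α = 8.03, β = 20.06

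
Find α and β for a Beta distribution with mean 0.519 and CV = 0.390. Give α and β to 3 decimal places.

α = 2.643, β = 2.450

Var = (CV·μ)² = (0.390×0.519)² = 0.040970.
α+β = μ(1−μ)/Var − 1 = 0.249639/0.040970 − 1 = 5.0932.
Thus α = 0.519·5.0932 = 2.643 and β = 0.481·5.0932 = 2.450.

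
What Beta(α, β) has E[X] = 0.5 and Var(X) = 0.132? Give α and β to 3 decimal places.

α = 0.447, β = 0.447

Write ν = α+β; then α = μν and Var = μ(1−μ)/(ν+1).
ν = μ(1−μ)/Var − 1 = 0.25/0.132 − 1 = 0.8939.
α = 0.5·0.8939 = 0.447, β = 0.5·0.8939 = 0.447.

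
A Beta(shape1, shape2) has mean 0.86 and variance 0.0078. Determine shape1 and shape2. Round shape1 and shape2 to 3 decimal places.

Let s = shape1+shape2. The Beta variance is μ(1−μ)/(s+1).
So s+1 = μ(1−μ)/σ² = (0.86×0.14)/0.0078 = 0.1204/0.0078 = 15.4359, giving s = 14.4359.
Then shape1 = μs = 0.86×14.4359 = 12.415 and shape2 = (1−μ)s = 0.14×14.4359 = 2.021.

shape1 = 12.415, shape2 = 2.021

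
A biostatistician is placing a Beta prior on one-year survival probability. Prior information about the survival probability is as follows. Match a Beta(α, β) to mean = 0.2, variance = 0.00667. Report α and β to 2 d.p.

α = 4.60, β = 18.39

By moment matching, α+β = μ(1−μ)/σ² − 1 = (0.2·0.8)/0.00667 − 1 = 23.9880 − 1 = 22.9880.
Since α/(α+β) = μ, α = 0.2·22.9880 = 4.60 and β = 0.8·22.9880 = 18.39.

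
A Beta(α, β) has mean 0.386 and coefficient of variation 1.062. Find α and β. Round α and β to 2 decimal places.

Var = (CV·μ)² = (1.062×0.386)² = 0.168044.
α+β = μ(1−μ)/Var − 1 = 0.237004/0.168044 − 1 = 0.4104.
Thus α = 0.386·0.4104 = 0.16 and β = 0.614·0.4104 = 0.25.

α = 0.16, β = 0.25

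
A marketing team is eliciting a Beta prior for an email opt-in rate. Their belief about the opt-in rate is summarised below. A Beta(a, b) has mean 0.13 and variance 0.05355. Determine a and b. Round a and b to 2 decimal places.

a = 0.14, b = 0.97

By moment matching, a+b = μ(1−μ)/σ² − 1 = (0.13·0.87)/0.05355 − 1 = 2.1120 − 1 = 1.1120.
Since a/(a+b) = μ, a = 0.13·1.1120 = 0.14 and b = 0.87·1.1120 = 0.97.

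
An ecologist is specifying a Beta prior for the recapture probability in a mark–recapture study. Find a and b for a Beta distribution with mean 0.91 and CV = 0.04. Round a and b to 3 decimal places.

a = 55.340, b = 5.473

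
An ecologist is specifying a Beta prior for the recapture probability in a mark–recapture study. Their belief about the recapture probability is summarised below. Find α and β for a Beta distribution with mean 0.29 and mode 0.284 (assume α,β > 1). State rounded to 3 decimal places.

α = 20.880, β = 51.120

Let s = α+β. Mean gives α = μs = 0.29s; mode gives (α−1)/(s−2) = 0.284.
Substituting: 0.29s − 1 = 0.284(s−2) = 0.284s − 0.568, so 0.006s = 0.432 and s = 72.0000.
Then α = 0.29×72.0000 = 20.880 and β = s−α = 51.120.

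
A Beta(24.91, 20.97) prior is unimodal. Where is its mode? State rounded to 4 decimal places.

With α,β > 1, mode = (α−1)/(α+β−2) = 23.91/43.88 = 0.5449.

0.5449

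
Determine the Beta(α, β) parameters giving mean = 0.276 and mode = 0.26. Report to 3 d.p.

α = 8.280, β = 21.720

With s = α+β: μ = α/s and mode = (α−1)/(s−2). Eliminating α = μs,
μs − 1 = m(s−2) ⇒ s(μ−m) = 1−2m ⇒ s = 0.48/0.016 = 30.0000.
So α = μs = 8.280, β = (1−μ)s = 21.720.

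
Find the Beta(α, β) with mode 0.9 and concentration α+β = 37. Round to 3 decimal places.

Since the density peak of Beta(α,β) is at (α−1)/(α+β−2),
α = 1 + 0.9(37−2) = 32.500 and β = 37 − 32.500 = 4.500.

α = 32.500, β = 4.500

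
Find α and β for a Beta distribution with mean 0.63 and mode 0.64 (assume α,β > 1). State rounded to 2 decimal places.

Let s = α+β. Mean gives α = μs = 0.63s; mode gives (α−1)/(s−2) = 0.64.
Substituting: 0.63s − 1 = 0.64(s−2) = 0.64s − 1.28, so -0.01s = -0.28 and s = 28.0000.
Then α = 0.63×28.0000 = 17.64 and β = s−α = 10.36.

α = 17.64, β = 10.36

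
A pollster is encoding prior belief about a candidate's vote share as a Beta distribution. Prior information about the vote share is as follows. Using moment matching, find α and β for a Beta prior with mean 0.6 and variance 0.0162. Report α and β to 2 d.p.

Let s = α+β. The Beta variance is μ(1−μ)/(s+1).
So s+1 = μ(1−μ)/σ² = (0.6×0.4)/0.0162 = 0.24/0.0162 = 14.8148, giving s = 13.8148.
Then α = μs = 0.6×13.8148 = 8.29 and β = (1−μ)s = 0.4×13.8148 = 5.53.

α = 8.29, β = 5.53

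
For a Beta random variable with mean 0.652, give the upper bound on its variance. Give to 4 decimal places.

For fixed mean μ the Beta variance is μ(1−μ)/(α+β+1), increasing as α+β decreases.
Its least upper bound (not attained) is μ(1−μ) = 0.652·0.348 = 0.2269.

0.2269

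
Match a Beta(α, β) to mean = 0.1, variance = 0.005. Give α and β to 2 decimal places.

α = 1.70, β = 15.30

Write ν = α+β; then α = μν and Var = μ(1−μ)/(ν+1).
ν = μ(1−μ)/Var − 1 = 0.09/0.005 − 1 = 17.0000.
α = 0.1·17.0000 = 1.70, β = 0.9·17.0000 = 15.30.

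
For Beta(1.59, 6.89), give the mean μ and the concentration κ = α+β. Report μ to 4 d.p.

κ = α+β = 1.59+6.89 = 8.48; μ = α/κ = 1.59/8.48 = 0.1875.

μ = 0.1875, κ = 8.48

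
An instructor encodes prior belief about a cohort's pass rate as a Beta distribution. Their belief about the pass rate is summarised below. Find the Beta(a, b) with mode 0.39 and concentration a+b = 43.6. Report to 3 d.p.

Mode = (a−1)/(κ−2) with κ = a+b, so a−1 = 0.39·41.6 = 16.224.
a = 17.224; b = κ − a = 26.376.

a = 17.224, b = 26.376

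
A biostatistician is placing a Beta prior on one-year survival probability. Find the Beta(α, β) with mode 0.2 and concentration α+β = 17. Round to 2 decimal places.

α = 4.00, β = 13.00

Since the density peak of Beta(α,β) is at (α−1)/(α+β−2),
α = 1 + 0.2(17−2) = 4.00 and β = 17 − 4.00 = 13.00.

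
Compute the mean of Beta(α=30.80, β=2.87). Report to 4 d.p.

E[X] = α/(α+β) = 30.80/33.67 = 0.9148.

0.9148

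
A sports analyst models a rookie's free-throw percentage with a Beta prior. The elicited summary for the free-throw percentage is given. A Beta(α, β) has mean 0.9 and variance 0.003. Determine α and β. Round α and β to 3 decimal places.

α = 26.100, β = 2.900

Let s = α+β. The Beta variance is μ(1−μ)/(s+1).
So s+1 = μ(1−μ)/σ² = (0.9×0.1)/0.003 = 0.09/0.003 = 30.0000, giving s = 29.0000.
Then α = μs = 0.9×29.0000 = 26.100 and β = (1−μ)s = 0.1×29.0000 = 2.900.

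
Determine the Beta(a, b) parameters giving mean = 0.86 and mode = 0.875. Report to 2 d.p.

a = 43.00, b = 7.00

With s = a+b: μ = a/s and mode = (a−1)/(s−2). Eliminating a = μs,
μs − 1 = m(s−2) ⇒ s(μ−m) = 1−2m ⇒ s = -0.750/-0.015 = 50.0000.
So a = μs = 43.00, b = (1−μ)s = 7.00.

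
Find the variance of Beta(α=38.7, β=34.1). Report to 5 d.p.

0.00337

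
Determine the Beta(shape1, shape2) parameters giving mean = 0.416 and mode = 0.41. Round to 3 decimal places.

Let s = shape1+shape2. Mean gives shape1 = μs = 0.416s; mode gives (shape1−1)/(s−2) = 0.41.
Substituting: 0.416s − 1 = 0.41(s−2) = 0.41s − 0.82, so 0.006s = 0.18 and s = 30.0000.
Then shape1 = 0.416×30.0000 = 12.480 and shape2 = s−shape1 = 17.520.

shape1 = 12.480, shape2 = 17.520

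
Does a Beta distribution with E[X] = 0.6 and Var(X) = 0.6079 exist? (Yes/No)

A Beta with mean μ has variance μ(1−μ)/(α+β+1) < μ(1−μ).
Here μ(1−μ) = 0.6×0.4 = 0.24, and 0.6079 ≥ 0.24.

No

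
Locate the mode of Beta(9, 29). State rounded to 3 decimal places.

With α,β > 1, mode = (α−1)/(α+β−2) = 8/36 = 0.222.

0.222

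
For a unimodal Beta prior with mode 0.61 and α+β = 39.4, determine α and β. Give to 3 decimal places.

Mode = (α−1)/(κ−2) with κ = α+β, so α−1 = 0.61·37.4 = 22.814.
α = 23.814; β = κ − α = 15.586.

α = 23.814, β = 15.586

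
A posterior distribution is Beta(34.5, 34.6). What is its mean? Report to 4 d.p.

0.4993

E[X] = α/(α+β) = 34.5/69.1 = 0.4993.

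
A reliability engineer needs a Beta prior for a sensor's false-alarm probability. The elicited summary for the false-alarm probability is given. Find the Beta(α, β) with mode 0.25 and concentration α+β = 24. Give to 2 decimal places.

For α,β>1 the mode is (α−1)/(α+β−2), so α = mode·(κ−2)+1 = 0.25×22+1 = 6.50.
And β = (1−mode)·(κ−2)+1 = 0.75×22+1 = 17.50.

α = 6.50, β = 17.50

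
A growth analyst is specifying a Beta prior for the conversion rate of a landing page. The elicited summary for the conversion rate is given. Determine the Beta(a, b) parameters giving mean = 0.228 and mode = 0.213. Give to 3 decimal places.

a = 8.725, b = 29.542

Let s = a+b. Mean gives a = μs = 0.228s; mode gives (a−1)/(s−2) = 0.213.
Substituting: 0.228s − 1 = 0.213(s−2) = 0.213s − 0.426, so 0.015s = 0.574 and s = 38.2667.
Then a = 0.228×38.2667 = 8.725 and b = s−a = 29.542.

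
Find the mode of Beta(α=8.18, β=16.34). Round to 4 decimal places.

0.3188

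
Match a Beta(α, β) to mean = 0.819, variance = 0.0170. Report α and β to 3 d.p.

Write ν = α+β; then α = μν and Var = μ(1−μ)/(ν+1).
ν = μ(1−μ)/Var − 1 = 0.148239/0.0170 − 1 = 7.7199.
α = 0.819·7.7199 = 6.323, β = 0.181·7.7199 = 1.397.

α = 6.323, β = 1.397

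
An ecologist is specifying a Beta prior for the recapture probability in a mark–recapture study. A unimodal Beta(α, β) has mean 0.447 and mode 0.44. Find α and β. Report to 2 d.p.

α = 7.66, β = 9.48

With s = α+β: μ = α/s and mode = (α−1)/(s−2). Eliminating α = μs,
μs − 1 = m(s−2) ⇒ s(μ−m) = 1−2m ⇒ s = 0.12/0.007 = 17.1429.
So α = μs = 7.66, β = (1−μ)s = 9.48.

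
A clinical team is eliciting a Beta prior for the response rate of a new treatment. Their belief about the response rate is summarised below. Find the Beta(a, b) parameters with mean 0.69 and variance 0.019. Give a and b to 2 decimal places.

By moment matching, a+b = μ(1−μ)/σ² − 1 = (0.69·0.31)/0.019 − 1 = 11.2579 − 1 = 10.2579.
Since a/(a+b) = μ, a = 0.69·10.2579 = 7.08 and b = 0.31·10.2579 = 3.18.

a = 7.08, b = 3.18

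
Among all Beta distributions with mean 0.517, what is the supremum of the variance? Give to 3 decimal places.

For fixed mean μ the Beta variance is μ(1−μ)/(α+β+1), increasing as α+β decreases.
Its least upper bound (not attained) is μ(1−μ) = 0.517·0.483 = 0.250.

0.250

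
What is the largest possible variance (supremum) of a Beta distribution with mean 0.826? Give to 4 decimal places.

Var = μ(1−μ)/(α+β+1), which approaches μ(1−μ) as α+β → 0.
So the supremum is μ(1−μ) = 0.826×0.174 = 0.1437.

0.1437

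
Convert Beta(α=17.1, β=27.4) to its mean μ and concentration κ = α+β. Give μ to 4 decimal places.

κ = α+β = 17.1+27.4 = 44.5; μ = α/κ = 17.1/44.5 = 0.3843.

μ = 0.3843, κ = 44.5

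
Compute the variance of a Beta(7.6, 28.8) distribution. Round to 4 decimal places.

0.0044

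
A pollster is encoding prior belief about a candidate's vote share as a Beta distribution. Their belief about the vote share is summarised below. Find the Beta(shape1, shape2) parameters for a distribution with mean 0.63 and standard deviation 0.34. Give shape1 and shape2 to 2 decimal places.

First σ² = 0.1156. Setting shape1 = μn, shape2 = (1−μ)n with n = shape1+shape2,
μ(1−μ)/(n+1) = 0.1156 ⇒ n+1 = 0.2331/0.1156 = 2.0164 ⇒ n = 1.0164.
Hence shape1 = 0.63×1.0164 = 0.64, shape2 = 0.37×1.0164 = 0.38.

shape1 = 0.64, shape2 = 0.38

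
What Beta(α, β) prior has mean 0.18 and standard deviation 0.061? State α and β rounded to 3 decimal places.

α = 6.960, β = 31.707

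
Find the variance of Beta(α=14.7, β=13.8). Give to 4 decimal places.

0.0085

Var = αβ/[(α+β)²(α+β+1)] = (14.7×13.8)/(28.5²×29.5) = 202.86/23961.375 = 0.0085.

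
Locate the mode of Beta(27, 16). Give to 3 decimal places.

0.634

With α,β > 1, mode = (α−1)/(α+β−2) = 26/41 = 0.634.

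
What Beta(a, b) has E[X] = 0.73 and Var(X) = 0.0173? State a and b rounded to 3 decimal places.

a = 7.587, b = 2.806

Write ν = a+b; then a = μν and Var = μ(1−μ)/(ν+1).
ν = μ(1−μ)/Var − 1 = 0.1971/0.0173 − 1 = 10.3931.
a = 0.73·10.3931 = 7.587, b = 0.27·10.3931 = 2.806.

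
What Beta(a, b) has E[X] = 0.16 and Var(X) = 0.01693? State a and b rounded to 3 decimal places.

a = 1.110, b = 5.828

Write ν = a+b; then a = μν and Var = μ(1−μ)/(ν+1).
ν = μ(1−μ)/Var − 1 = 0.1344/0.01693 − 1 = 6.9386.
a = 0.16·6.9386 = 1.110, b = 0.84·6.9386 = 5.828.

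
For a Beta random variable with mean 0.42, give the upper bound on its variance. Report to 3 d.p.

Var = μ(1−μ)/(α+β+1), which approaches μ(1−μ) as α+β → 0.
So the supremum is μ(1−μ) = 0.42×0.58 = 0.244.

0.244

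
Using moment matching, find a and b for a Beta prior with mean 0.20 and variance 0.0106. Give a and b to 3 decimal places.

Let s = a+b. The Beta variance is μ(1−μ)/(s+1).
So s+1 = μ(1−μ)/σ² = (0.20×0.80)/0.0106 = 0.1600/0.0106 = 15.0943, giving s = 14.0943.
Then a = μs = 0.20×14.0943 = 2.819 and b = (1−μ)s = 0.80×14.0943 = 11.275.

a = 2.819, b = 11.275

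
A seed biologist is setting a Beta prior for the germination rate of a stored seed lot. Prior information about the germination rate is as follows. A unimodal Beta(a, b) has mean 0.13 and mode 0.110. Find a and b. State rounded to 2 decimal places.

a = 5.07, b = 33.93

With s = a+b: μ = a/s and mode = (a−1)/(s−2). Eliminating a = μs,
μs − 1 = m(s−2) ⇒ s(μ−m) = 1−2m ⇒ s = 0.780/0.020 = 39.0000.
So a = μs = 5.07, b = (1−μ)s = 33.93.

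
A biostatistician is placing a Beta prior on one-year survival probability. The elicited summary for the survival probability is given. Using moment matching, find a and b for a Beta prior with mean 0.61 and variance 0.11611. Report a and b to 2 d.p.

Let s = a+b. The Beta variance is μ(1−μ)/(s+1).
So s+1 = μ(1−μ)/σ² = (0.61×0.39)/0.11611 = 0.2379/0.11611 = 2.0489, giving s = 1.0489.
Then a = μs = 0.61×1.0489 = 0.64 and b = (1−μ)s = 0.39×1.0489 = 0.41.

a = 0.64, b = 0.41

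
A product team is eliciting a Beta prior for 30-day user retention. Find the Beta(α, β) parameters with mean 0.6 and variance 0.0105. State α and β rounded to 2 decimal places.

Let s = α+β. The Beta variance is μ(1−μ)/(s+1).
So s+1 = μ(1−μ)/σ² = (0.6×0.4)/0.0105 = 0.24/0.0105 = 22.8571, giving s = 21.8571.
Then α = μs = 0.6×21.8571 = 13.11 and β = (1−μ)s = 0.4×21.8571 = 8.74.

α = 13.11, β = 8.74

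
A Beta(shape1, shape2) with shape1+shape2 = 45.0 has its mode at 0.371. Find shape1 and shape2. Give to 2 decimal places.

shape1 = 16.95, shape2 = 28.05

For shape1,shape2>1 the mode is (shape1−1)/(shape1+shape2−2), so shape1 = mode·(κ−2)+1 = 0.371×43.0+1 = 16.95.
And shape2 = (1−mode)·(κ−2)+1 = 0.629×43.0+1 = 28.05.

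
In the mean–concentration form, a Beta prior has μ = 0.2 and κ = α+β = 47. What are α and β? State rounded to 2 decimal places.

α = 9.40, β = 37.60

Split κ in proportion μ : (1−μ): α = 0.2·47 = 9.40, β = 47 − 9.40 = 37.60.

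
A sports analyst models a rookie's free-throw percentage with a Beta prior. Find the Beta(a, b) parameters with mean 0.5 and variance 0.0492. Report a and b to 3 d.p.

a = 2.041, b = 2.041

By moment matching, a+b = μ(1−μ)/σ² − 1 = (0.5·0.5)/0.0492 − 1 = 5.0813 − 1 = 4.0813.
Since a/(a+b) = μ, a = 0.5·4.0813 = 2.041 and b = 0.5·4.0813 = 2.041.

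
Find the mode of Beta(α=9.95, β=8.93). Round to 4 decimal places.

0.5302

The density x^(α−1)(1−x)^(β−1) is maximised at (α−1)/(α+β−2) = 8.95/16.88 = 0.5302.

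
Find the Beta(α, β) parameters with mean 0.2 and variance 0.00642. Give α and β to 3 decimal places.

Write ν = α+β; then α = μν and Var = μ(1−μ)/(ν+1).
ν = μ(1−μ)/Var − 1 = 0.16/0.00642 − 1 = 23.9221.
α = 0.2·23.9221 = 4.784, β = 0.8·23.9221 = 19.138.

α = 4.784, β = 19.138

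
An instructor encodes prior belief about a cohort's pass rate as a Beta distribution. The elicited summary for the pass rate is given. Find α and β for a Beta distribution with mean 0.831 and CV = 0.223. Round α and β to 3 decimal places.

α = 2.567, β = 0.522

σ = CV·μ = 0.223×0.831 = 0.18531, so σ² = 0.034341.
s+1 = μ(1−μ)/σ² = 0.140439/0.034341 = 4.0896, so s = α+β = 3.0896.
α = μs = 2.567, β = (1−μ)s = 0.522.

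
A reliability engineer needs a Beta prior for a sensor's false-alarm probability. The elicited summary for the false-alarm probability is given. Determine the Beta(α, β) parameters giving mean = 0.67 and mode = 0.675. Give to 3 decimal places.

With s = α+β: μ = α/s and mode = (α−1)/(s−2). Eliminating α = μs,
μs − 1 = m(s−2) ⇒ s(μ−m) = 1−2m ⇒ s = -0.350/-0.005 = 70.0000.
So α = μs = 46.900, β = (1−μ)s = 23.100.

α = 46.900, β = 23.100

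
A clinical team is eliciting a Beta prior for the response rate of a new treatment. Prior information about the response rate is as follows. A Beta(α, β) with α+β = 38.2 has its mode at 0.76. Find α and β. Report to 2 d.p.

Since the density peak of Beta(α,β) is at (α−1)/(α+β−2),
α = 1 + 0.76(38.2−2) = 28.51 and β = 38.2 − 28.51 = 9.69.

α = 28.51, β = 9.69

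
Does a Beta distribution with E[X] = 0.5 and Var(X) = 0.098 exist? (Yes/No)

The Beta variance bound is σ² < μ(1−μ).
Here μ(1−μ) = 0.5×0.5 = 0.25, and 0.098 < 0.25.

Yes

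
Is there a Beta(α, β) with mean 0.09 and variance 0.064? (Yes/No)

A Beta with mean μ has variance μ(1−μ)/(α+β+1) < μ(1−μ).
Here μ(1−μ) = 0.09×0.91 = 0.0819, and 0.064 < 0.0819.

Yes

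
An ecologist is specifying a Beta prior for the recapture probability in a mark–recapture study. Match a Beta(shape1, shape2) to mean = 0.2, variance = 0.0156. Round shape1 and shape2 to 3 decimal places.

shape1 = 1.851, shape2 = 7.405

Write ν = shape1+shape2; then shape1 = μν and Var = μ(1−μ)/(ν+1).
ν = μ(1−μ)/Var − 1 = 0.16/0.0156 − 1 = 9.2564.
shape1 = 0.2·9.2564 = 1.851, shape2 = 0.8·9.2564 = 7.405.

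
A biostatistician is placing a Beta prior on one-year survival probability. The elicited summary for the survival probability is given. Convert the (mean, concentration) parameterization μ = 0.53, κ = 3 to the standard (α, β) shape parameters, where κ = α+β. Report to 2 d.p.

Split κ in proportion μ : (1−μ): α = 0.53·3 = 1.59, β = 3 − 1.59 = 1.41.

α = 1.59, β = 1.41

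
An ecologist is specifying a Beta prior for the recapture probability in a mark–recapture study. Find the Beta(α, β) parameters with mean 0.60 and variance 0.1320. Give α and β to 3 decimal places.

By moment matching, α+β = μ(1−μ)/σ² − 1 = (0.60·0.40)/0.1320 − 1 = 1.8182 − 1 = 0.8182.
Since α/(α+β) = μ, α = 0.60·0.8182 = 0.491 and β = 0.40·0.8182 = 0.327.

α = 0.491, β = 0.327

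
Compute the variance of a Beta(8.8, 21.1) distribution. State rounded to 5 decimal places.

α+β = 29.9 and αβ = 185.68, so Var = αβ/[(α+β)²(α+β+1)] = 185.68/27624.909 = 0.00672.

0.00672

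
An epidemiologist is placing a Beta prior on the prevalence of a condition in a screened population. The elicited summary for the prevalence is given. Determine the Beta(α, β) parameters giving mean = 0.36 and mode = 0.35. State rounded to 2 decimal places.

With s = α+β: μ = α/s and mode = (α−1)/(s−2). Eliminating α = μs,
μs − 1 = m(s−2) ⇒ s(μ−m) = 1−2m ⇒ s = 0.30/0.01 = 30.0000.
So α = μs = 10.80, β = (1−μ)s = 19.20.

α = 10.80, β = 19.20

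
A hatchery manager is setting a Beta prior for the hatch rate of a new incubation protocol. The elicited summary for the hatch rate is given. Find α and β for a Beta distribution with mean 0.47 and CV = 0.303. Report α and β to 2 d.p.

Var = (CV·μ)² = (0.303×0.47)² = 0.020281.
α+β = μ(1−μ)/Var − 1 = 0.2491/0.020281 − 1 = 11.2827.
Thus α = 0.47·11.2827 = 5.30 and β = 0.53·11.2827 = 5.98.

α = 5.30, β = 5.98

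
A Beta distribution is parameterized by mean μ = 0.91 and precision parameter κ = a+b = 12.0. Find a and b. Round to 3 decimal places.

a = μκ = 0.91×12.0 = 10.920 and b = (1−μ)κ = 0.09×12.0 = 1.080.

a = 10.920, b = 1.080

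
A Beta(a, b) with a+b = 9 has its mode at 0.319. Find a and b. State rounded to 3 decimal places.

a = 3.233, b = 5.767

Mode = (a−1)/(κ−2) with κ = a+b, so a−1 = 0.319·7 = 2.233.
a = 3.233; b = κ − a = 5.767.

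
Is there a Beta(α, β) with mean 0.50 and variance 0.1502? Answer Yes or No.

Yes

The Beta variance bound is σ² < μ(1−μ).
Here μ(1−μ) = 0.50×0.50 = 0.2500, and 0.1502 < 0.2500.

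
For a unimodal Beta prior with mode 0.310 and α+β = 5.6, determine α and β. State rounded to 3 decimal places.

α = 2.116, β = 3.484

For α,β>1 the mode is (α−1)/(α+β−2), so α = mode·(κ−2)+1 = 0.310×3.6+1 = 2.116.
And β = (1−mode)·(κ−2)+1 = 0.690×3.6+1 = 3.484.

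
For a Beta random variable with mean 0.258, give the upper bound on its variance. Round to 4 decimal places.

0.1914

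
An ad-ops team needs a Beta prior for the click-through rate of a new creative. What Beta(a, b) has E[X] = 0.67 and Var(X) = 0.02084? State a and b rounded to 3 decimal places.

Write ν = a+b; then a = μν and Var = μ(1−μ)/(ν+1).
ν = μ(1−μ)/Var − 1 = 0.2211/0.02084 − 1 = 9.6094.
a = 0.67·9.6094 = 6.438, b = 0.33·9.6094 = 3.171.

a = 6.438, b = 3.171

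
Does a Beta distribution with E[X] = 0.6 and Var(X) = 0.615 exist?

No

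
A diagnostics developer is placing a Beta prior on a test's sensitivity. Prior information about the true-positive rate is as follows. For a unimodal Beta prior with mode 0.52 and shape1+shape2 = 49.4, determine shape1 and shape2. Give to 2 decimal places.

shape1 = 25.65, shape2 = 23.75

For shape1,shape2>1 the mode is (shape1−1)/(shape1+shape2−2), so shape1 = mode·(κ−2)+1 = 0.52×47.4+1 = 25.65.
And shape2 = (1−mode)·(κ−2)+1 = 0.48×47.4+1 = 23.75.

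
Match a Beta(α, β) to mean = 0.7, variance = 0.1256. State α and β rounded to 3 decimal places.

Let s = α+β. The Beta variance is μ(1−μ)/(s+1).
So s+1 = μ(1−μ)/σ² = (0.7×0.3)/0.1256 = 0.21/0.1256 = 1.6720, giving s = 0.6720.
Then α = μs = 0.7×0.6720 = 0.470 and β = (1−μ)s = 0.3×0.6720 = 0.202.

α = 0.470, β = 0.202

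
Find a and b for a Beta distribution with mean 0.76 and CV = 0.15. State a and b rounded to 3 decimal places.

a = 9.907, b = 3.128

Var = (CV·μ)² = (0.15×0.76)² = 0.012996.
a+b = μ(1−μ)/Var − 1 = 0.1824/0.012996 − 1 = 13.0351.
Thus a = 0.76·13.0351 = 9.907 and b = 0.24·13.0351 = 3.128.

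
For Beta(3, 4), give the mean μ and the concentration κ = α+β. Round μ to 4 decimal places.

μ = 0.4286, κ = 7

κ = α+β = 3+4 = 7; μ = α/κ = 3/7 = 0.4286.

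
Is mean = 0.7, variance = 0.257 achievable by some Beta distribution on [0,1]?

No

A Beta with mean μ has variance μ(1−μ)/(α+β+1) < μ(1−μ).
Here μ(1−μ) = 0.7×0.3 = 0.21, and 0.257 ≥ 0.21.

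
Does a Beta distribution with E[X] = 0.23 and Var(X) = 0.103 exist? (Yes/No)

Yes

The Beta variance bound is σ² < μ(1−μ).
Here μ(1−μ) = 0.23×0.77 = 0.1771, and 0.103 < 0.1771.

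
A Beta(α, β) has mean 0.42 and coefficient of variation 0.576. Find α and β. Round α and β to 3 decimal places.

α = 1.328, β = 1.834

σ = CV·μ = 0.576×0.42 = 0.24192, so σ² = 0.058525.
s+1 = μ(1−μ)/σ² = 0.2436/0.058525 = 4.1623, so s = α+β = 3.1623.
α = μs = 1.328, β = (1−μ)s = 1.834.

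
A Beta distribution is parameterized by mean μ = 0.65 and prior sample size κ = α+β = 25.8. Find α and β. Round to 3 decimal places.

α = 16.770, β = 9.030

Split κ in proportion μ : (1−μ): α = 0.65·25.8 = 16.770, β = 25.8 − 16.770 = 9.030.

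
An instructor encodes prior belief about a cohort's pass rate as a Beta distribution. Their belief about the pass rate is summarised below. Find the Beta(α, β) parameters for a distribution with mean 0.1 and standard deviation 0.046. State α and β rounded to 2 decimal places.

α = 4.15, β = 37.38

First σ² = 0.002116. Setting α = μn, β = (1−μ)n with n = α+β,
μ(1−μ)/(n+1) = 0.002116 ⇒ n+1 = 0.09/0.002116 = 42.5331 ⇒ n = 41.5331.
Hence α = 0.1×41.5331 = 4.15, β = 0.9×41.5331 = 37.38.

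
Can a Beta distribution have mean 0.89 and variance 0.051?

Yes

The Beta variance bound is σ² < μ(1−μ).
Here μ(1−μ) = 0.89×0.11 = 0.0979, and 0.051 < 0.0979.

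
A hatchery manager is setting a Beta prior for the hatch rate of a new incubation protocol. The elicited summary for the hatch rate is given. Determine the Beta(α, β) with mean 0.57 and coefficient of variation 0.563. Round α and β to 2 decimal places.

Var = (CV·μ)² = (0.563×0.57)² = 0.102983.
α+β = μ(1−μ)/Var − 1 = 0.2451/0.102983 − 1 = 1.3800.
Thus α = 0.57·1.3800 = 0.79 and β = 0.43·1.3800 = 0.59.

α = 0.79, β = 0.59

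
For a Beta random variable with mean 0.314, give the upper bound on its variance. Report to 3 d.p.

Var = μ(1−μ)/(α+β+1), which approaches μ(1−μ) as α+β → 0.
So the supremum is μ(1−μ) = 0.314×0.686 = 0.215.

0.215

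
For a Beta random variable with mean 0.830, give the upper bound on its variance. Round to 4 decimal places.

Var = μ(1−μ)/(α+β+1), which approaches μ(1−μ) as α+β → 0.
So the supremum is μ(1−μ) = 0.830×0.170 = 0.1411.

0.1411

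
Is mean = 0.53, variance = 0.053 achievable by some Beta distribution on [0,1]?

Yes

A Beta with mean μ has variance μ(1−μ)/(α+β+1) < μ(1−μ).
Here μ(1−μ) = 0.53×0.47 = 0.2491, and 0.053 < 0.2491.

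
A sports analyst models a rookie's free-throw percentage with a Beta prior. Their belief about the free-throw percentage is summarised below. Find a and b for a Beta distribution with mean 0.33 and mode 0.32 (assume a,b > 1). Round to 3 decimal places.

a = 11.880, b = 24.120

With s = a+b: μ = a/s and mode = (a−1)/(s−2). Eliminating a = μs,
μs − 1 = m(s−2) ⇒ s(μ−m) = 1−2m ⇒ s = 0.36/0.01 = 36.0000.
So a = μs = 11.880, b = (1−μ)s = 24.120.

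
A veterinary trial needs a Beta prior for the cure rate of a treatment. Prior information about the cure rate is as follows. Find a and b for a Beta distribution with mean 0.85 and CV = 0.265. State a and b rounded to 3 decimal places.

a = 1.286, b = 0.227

Var = (CV·μ)² = (0.265×0.85)² = 0.050738.
a+b = μ(1−μ)/Var − 1 = 0.1275/0.050738 − 1 = 1.5129.
Thus a = 0.85·1.5129 = 1.286 and b = 0.15·1.5129 = 0.227.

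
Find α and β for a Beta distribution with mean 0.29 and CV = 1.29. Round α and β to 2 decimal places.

α = 0.14, β = 0.33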